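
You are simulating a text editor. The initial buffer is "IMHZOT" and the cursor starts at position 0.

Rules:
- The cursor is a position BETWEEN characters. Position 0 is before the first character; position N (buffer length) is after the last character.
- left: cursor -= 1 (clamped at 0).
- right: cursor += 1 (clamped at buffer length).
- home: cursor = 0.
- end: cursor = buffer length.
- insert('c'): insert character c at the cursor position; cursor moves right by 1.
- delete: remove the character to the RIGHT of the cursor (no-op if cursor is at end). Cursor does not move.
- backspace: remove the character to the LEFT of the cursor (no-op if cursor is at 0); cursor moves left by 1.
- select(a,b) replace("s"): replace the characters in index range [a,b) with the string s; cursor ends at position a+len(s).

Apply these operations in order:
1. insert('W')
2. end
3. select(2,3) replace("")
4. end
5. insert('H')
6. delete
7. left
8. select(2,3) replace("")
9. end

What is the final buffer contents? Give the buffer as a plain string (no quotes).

After op 1 (insert('W')): buf='WIMHZOT' cursor=1
After op 2 (end): buf='WIMHZOT' cursor=7
After op 3 (select(2,3) replace("")): buf='WIHZOT' cursor=2
After op 4 (end): buf='WIHZOT' cursor=6
After op 5 (insert('H')): buf='WIHZOTH' cursor=7
After op 6 (delete): buf='WIHZOTH' cursor=7
After op 7 (left): buf='WIHZOTH' cursor=6
After op 8 (select(2,3) replace("")): buf='WIZOTH' cursor=2
After op 9 (end): buf='WIZOTH' cursor=6

Answer: WIZOTH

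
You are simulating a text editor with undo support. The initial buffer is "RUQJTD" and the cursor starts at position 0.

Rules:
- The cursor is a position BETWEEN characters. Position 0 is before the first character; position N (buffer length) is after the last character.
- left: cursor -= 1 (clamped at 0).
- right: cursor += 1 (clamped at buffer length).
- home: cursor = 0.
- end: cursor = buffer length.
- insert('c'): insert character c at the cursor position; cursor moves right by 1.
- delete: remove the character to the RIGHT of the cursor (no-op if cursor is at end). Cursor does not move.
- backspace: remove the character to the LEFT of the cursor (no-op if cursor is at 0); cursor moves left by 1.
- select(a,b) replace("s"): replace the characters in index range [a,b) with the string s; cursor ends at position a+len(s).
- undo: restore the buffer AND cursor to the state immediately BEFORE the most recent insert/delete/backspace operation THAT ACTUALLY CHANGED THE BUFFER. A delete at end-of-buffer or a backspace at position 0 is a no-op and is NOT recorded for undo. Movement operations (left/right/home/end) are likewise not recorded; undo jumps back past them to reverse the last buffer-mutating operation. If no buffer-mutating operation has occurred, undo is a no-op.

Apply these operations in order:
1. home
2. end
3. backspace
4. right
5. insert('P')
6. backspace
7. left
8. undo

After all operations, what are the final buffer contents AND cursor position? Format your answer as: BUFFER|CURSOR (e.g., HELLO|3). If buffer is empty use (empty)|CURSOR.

Answer: RUQJTP|6

Derivation:
After op 1 (home): buf='RUQJTD' cursor=0
After op 2 (end): buf='RUQJTD' cursor=6
After op 3 (backspace): buf='RUQJT' cursor=5
After op 4 (right): buf='RUQJT' cursor=5
After op 5 (insert('P')): buf='RUQJTP' cursor=6
After op 6 (backspace): buf='RUQJT' cursor=5
After op 7 (left): buf='RUQJT' cursor=4
After op 8 (undo): buf='RUQJTP' cursor=6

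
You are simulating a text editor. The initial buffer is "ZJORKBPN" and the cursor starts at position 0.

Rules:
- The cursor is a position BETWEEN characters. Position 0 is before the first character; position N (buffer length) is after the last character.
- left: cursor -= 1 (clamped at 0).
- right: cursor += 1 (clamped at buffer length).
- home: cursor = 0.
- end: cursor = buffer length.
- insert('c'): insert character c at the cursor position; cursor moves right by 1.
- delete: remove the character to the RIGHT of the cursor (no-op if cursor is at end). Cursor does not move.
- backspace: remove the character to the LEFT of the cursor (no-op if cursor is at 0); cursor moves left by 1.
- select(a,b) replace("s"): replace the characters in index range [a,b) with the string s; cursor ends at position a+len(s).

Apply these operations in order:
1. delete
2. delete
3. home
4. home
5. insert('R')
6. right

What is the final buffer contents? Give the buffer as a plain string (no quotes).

Answer: RORKBPN

Derivation:
After op 1 (delete): buf='JORKBPN' cursor=0
After op 2 (delete): buf='ORKBPN' cursor=0
After op 3 (home): buf='ORKBPN' cursor=0
After op 4 (home): buf='ORKBPN' cursor=0
After op 5 (insert('R')): buf='RORKBPN' cursor=1
After op 6 (right): buf='RORKBPN' cursor=2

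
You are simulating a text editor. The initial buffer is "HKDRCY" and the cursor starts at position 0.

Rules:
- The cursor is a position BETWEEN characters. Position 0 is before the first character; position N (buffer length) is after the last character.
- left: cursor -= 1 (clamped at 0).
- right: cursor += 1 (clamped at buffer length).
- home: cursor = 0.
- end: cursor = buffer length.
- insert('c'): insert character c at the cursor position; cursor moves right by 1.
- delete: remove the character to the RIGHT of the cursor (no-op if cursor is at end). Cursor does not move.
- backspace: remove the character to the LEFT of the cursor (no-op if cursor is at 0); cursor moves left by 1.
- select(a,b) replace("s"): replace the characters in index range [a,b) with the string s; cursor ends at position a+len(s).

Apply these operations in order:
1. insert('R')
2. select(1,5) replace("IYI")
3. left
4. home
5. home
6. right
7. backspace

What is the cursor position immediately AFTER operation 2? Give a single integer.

After op 1 (insert('R')): buf='RHKDRCY' cursor=1
After op 2 (select(1,5) replace("IYI")): buf='RIYICY' cursor=4

Answer: 4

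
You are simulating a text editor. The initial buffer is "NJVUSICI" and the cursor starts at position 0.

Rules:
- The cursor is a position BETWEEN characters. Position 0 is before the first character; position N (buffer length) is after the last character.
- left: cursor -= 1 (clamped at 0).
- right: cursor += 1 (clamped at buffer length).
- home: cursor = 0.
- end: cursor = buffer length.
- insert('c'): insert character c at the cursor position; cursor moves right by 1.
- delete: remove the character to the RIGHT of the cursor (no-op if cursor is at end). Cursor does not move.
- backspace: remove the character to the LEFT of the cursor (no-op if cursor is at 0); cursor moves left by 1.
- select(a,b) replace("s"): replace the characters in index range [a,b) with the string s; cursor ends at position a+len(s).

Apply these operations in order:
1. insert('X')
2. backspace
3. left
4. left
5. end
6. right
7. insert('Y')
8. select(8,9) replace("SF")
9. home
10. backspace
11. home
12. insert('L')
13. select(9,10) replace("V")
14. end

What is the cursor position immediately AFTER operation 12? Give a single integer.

After op 1 (insert('X')): buf='XNJVUSICI' cursor=1
After op 2 (backspace): buf='NJVUSICI' cursor=0
After op 3 (left): buf='NJVUSICI' cursor=0
After op 4 (left): buf='NJVUSICI' cursor=0
After op 5 (end): buf='NJVUSICI' cursor=8
After op 6 (right): buf='NJVUSICI' cursor=8
After op 7 (insert('Y')): buf='NJVUSICIY' cursor=9
After op 8 (select(8,9) replace("SF")): buf='NJVUSICISF' cursor=10
After op 9 (home): buf='NJVUSICISF' cursor=0
After op 10 (backspace): buf='NJVUSICISF' cursor=0
After op 11 (home): buf='NJVUSICISF' cursor=0
After op 12 (insert('L')): buf='LNJVUSICISF' cursor=1

Answer: 1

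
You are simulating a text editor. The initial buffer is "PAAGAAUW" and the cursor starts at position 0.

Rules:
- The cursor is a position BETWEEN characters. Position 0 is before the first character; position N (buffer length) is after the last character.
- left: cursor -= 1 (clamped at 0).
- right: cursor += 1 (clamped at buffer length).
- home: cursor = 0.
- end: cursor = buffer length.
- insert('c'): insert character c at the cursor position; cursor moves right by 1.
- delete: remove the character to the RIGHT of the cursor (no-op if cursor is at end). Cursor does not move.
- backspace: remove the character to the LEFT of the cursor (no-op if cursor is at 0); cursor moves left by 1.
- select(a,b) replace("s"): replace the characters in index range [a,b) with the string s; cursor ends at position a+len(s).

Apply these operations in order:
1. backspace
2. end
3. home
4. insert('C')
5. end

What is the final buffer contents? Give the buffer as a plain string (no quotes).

Answer: CPAAGAAUW

Derivation:
After op 1 (backspace): buf='PAAGAAUW' cursor=0
After op 2 (end): buf='PAAGAAUW' cursor=8
After op 3 (home): buf='PAAGAAUW' cursor=0
After op 4 (insert('C')): buf='CPAAGAAUW' cursor=1
After op 5 (end): buf='CPAAGAAUW' cursor=9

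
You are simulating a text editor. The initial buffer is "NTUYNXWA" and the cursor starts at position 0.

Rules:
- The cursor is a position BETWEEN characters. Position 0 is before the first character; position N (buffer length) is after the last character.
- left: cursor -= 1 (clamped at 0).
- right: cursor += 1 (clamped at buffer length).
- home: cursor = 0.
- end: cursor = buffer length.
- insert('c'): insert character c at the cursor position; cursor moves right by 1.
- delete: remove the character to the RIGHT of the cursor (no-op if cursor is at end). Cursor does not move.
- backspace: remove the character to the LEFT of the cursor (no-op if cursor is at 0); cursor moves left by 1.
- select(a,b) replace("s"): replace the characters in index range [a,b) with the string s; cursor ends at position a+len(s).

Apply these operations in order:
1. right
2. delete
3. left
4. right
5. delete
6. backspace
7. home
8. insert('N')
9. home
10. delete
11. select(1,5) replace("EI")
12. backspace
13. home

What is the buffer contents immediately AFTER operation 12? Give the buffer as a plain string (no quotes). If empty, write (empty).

After op 1 (right): buf='NTUYNXWA' cursor=1
After op 2 (delete): buf='NUYNXWA' cursor=1
After op 3 (left): buf='NUYNXWA' cursor=0
After op 4 (right): buf='NUYNXWA' cursor=1
After op 5 (delete): buf='NYNXWA' cursor=1
After op 6 (backspace): buf='YNXWA' cursor=0
After op 7 (home): buf='YNXWA' cursor=0
After op 8 (insert('N')): buf='NYNXWA' cursor=1
After op 9 (home): buf='NYNXWA' cursor=0
After op 10 (delete): buf='YNXWA' cursor=0
After op 11 (select(1,5) replace("EI")): buf='YEI' cursor=3
After op 12 (backspace): buf='YE' cursor=2

Answer: YE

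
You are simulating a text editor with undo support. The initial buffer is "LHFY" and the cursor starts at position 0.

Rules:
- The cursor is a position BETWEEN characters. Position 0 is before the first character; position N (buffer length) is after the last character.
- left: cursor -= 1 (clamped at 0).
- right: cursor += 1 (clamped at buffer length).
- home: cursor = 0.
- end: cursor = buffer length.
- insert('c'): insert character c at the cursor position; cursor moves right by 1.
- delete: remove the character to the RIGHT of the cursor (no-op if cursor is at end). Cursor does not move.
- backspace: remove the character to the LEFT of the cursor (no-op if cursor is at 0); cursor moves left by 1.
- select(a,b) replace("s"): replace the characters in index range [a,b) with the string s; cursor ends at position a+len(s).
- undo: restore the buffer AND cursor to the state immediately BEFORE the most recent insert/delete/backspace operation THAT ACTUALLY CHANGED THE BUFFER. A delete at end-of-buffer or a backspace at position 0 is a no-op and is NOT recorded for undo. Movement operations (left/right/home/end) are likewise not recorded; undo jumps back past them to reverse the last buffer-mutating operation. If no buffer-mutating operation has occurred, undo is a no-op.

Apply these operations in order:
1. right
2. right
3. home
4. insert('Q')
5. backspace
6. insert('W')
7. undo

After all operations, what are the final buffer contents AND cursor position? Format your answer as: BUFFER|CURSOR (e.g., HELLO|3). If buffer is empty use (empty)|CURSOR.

After op 1 (right): buf='LHFY' cursor=1
After op 2 (right): buf='LHFY' cursor=2
After op 3 (home): buf='LHFY' cursor=0
After op 4 (insert('Q')): buf='QLHFY' cursor=1
After op 5 (backspace): buf='LHFY' cursor=0
After op 6 (insert('W')): buf='WLHFY' cursor=1
After op 7 (undo): buf='LHFY' cursor=0

Answer: LHFY|0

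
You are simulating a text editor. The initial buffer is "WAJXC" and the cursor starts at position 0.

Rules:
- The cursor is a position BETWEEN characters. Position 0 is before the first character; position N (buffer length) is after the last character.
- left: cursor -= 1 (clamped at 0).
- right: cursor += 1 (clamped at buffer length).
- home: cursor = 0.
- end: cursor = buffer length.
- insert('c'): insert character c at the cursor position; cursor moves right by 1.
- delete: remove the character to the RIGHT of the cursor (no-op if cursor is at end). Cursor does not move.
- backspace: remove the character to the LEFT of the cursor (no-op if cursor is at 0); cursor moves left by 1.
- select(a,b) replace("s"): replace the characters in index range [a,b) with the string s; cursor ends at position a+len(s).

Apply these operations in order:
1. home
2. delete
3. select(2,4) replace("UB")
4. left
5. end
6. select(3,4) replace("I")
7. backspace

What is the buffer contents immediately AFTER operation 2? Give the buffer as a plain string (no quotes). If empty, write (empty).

After op 1 (home): buf='WAJXC' cursor=0
After op 2 (delete): buf='AJXC' cursor=0

Answer: AJXC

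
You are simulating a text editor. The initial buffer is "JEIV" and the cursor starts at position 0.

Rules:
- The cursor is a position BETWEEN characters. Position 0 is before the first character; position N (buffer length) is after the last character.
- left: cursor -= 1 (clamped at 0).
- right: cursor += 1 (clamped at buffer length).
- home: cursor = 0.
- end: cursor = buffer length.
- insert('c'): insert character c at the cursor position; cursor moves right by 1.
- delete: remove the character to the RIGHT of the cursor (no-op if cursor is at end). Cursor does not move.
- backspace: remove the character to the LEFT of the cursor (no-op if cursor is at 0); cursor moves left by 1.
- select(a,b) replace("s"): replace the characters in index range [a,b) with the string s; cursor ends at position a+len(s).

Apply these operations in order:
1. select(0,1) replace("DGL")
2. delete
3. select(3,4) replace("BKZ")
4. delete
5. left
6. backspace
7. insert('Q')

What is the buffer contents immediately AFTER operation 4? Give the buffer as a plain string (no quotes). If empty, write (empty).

After op 1 (select(0,1) replace("DGL")): buf='DGLEIV' cursor=3
After op 2 (delete): buf='DGLIV' cursor=3
After op 3 (select(3,4) replace("BKZ")): buf='DGLBKZV' cursor=6
After op 4 (delete): buf='DGLBKZ' cursor=6

Answer: DGLBKZ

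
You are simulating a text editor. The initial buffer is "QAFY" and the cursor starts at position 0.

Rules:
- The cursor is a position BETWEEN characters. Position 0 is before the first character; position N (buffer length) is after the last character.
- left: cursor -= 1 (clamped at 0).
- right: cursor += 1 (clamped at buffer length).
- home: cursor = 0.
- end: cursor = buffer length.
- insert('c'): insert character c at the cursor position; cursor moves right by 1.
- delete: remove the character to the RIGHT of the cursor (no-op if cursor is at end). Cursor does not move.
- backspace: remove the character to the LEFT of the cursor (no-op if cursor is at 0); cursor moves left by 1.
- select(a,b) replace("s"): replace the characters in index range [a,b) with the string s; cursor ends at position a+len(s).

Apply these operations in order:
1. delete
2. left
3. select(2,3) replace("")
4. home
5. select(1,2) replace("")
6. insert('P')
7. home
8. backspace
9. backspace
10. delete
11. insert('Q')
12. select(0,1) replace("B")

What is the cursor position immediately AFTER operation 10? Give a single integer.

Answer: 0

Derivation:
After op 1 (delete): buf='AFY' cursor=0
After op 2 (left): buf='AFY' cursor=0
After op 3 (select(2,3) replace("")): buf='AF' cursor=2
After op 4 (home): buf='AF' cursor=0
After op 5 (select(1,2) replace("")): buf='A' cursor=1
After op 6 (insert('P')): buf='AP' cursor=2
After op 7 (home): buf='AP' cursor=0
After op 8 (backspace): buf='AP' cursor=0
After op 9 (backspace): buf='AP' cursor=0
After op 10 (delete): buf='P' cursor=0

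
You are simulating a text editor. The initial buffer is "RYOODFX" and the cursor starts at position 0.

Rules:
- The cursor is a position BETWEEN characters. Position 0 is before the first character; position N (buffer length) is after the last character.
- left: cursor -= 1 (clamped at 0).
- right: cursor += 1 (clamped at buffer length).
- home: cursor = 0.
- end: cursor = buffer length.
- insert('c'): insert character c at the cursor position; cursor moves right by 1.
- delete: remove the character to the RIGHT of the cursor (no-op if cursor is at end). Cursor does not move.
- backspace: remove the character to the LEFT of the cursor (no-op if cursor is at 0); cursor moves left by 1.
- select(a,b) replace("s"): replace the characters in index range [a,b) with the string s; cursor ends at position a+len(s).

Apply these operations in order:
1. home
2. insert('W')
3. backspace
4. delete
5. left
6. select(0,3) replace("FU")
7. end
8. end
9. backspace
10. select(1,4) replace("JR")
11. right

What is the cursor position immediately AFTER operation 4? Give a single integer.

After op 1 (home): buf='RYOODFX' cursor=0
After op 2 (insert('W')): buf='WRYOODFX' cursor=1
After op 3 (backspace): buf='RYOODFX' cursor=0
After op 4 (delete): buf='YOODFX' cursor=0

Answer: 0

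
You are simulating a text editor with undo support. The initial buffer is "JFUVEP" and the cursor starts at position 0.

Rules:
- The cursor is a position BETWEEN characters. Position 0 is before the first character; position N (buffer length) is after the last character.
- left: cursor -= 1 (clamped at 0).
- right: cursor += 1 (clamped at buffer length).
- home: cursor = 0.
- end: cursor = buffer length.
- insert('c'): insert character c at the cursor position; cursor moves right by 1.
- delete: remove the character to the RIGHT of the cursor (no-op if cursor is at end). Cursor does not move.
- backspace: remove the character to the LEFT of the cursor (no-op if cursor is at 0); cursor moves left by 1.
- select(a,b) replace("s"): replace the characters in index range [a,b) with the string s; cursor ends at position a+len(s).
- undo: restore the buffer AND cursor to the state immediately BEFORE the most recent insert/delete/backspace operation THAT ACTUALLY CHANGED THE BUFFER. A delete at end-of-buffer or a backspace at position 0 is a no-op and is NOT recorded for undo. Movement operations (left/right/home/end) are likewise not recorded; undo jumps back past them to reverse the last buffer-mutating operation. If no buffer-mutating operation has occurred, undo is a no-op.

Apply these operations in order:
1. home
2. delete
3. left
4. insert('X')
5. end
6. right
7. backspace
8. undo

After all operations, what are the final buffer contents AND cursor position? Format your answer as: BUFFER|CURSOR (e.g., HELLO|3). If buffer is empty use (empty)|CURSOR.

After op 1 (home): buf='JFUVEP' cursor=0
After op 2 (delete): buf='FUVEP' cursor=0
After op 3 (left): buf='FUVEP' cursor=0
After op 4 (insert('X')): buf='XFUVEP' cursor=1
After op 5 (end): buf='XFUVEP' cursor=6
After op 6 (right): buf='XFUVEP' cursor=6
After op 7 (backspace): buf='XFUVE' cursor=5
After op 8 (undo): buf='XFUVEP' cursor=6

Answer: XFUVEP|6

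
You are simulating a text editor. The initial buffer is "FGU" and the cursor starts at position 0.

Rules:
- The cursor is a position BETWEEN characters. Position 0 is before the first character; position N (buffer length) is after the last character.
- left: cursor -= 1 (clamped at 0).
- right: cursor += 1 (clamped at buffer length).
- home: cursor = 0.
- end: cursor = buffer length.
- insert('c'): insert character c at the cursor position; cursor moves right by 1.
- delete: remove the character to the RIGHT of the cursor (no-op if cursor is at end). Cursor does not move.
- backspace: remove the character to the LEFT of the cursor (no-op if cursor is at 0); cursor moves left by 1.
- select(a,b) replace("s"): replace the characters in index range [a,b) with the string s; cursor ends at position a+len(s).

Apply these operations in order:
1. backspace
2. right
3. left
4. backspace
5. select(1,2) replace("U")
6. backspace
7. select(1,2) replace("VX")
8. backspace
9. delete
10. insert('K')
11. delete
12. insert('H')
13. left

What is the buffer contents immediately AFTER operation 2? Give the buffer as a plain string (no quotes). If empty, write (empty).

After op 1 (backspace): buf='FGU' cursor=0
After op 2 (right): buf='FGU' cursor=1

Answer: FGU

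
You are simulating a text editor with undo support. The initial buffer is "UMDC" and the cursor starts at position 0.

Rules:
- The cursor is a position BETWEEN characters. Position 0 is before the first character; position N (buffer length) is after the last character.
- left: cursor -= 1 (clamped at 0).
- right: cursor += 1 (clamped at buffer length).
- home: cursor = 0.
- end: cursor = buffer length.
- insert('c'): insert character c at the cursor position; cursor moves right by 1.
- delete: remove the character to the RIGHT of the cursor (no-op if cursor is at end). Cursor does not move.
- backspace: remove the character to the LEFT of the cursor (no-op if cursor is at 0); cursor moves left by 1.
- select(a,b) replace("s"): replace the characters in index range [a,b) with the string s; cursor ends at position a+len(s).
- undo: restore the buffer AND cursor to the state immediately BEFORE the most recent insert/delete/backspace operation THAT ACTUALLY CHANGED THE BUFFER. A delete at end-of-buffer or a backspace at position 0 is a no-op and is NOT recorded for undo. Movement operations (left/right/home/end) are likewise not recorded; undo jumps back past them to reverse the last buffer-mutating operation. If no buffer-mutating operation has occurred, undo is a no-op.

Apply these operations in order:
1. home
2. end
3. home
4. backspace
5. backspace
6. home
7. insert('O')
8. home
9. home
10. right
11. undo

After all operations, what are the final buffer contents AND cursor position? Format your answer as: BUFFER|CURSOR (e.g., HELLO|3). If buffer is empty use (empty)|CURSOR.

Answer: UMDC|0

Derivation:
After op 1 (home): buf='UMDC' cursor=0
After op 2 (end): buf='UMDC' cursor=4
After op 3 (home): buf='UMDC' cursor=0
After op 4 (backspace): buf='UMDC' cursor=0
After op 5 (backspace): buf='UMDC' cursor=0
After op 6 (home): buf='UMDC' cursor=0
After op 7 (insert('O')): buf='OUMDC' cursor=1
After op 8 (home): buf='OUMDC' cursor=0
After op 9 (home): buf='OUMDC' cursor=0
After op 10 (right): buf='OUMDC' cursor=1
After op 11 (undo): buf='UMDC' cursor=0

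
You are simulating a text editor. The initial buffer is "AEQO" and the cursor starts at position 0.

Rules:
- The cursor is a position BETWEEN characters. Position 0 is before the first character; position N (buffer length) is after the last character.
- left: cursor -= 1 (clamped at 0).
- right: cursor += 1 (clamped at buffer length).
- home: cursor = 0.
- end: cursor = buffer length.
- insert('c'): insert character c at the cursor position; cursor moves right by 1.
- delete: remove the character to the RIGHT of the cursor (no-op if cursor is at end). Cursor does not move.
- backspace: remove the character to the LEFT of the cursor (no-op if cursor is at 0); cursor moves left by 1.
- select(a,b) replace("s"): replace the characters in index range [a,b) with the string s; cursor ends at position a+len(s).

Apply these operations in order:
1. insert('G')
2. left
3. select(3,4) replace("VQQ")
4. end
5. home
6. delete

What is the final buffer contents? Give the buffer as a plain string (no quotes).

After op 1 (insert('G')): buf='GAEQO' cursor=1
After op 2 (left): buf='GAEQO' cursor=0
After op 3 (select(3,4) replace("VQQ")): buf='GAEVQQO' cursor=6
After op 4 (end): buf='GAEVQQO' cursor=7
After op 5 (home): buf='GAEVQQO' cursor=0
After op 6 (delete): buf='AEVQQO' cursor=0

Answer: AEVQQO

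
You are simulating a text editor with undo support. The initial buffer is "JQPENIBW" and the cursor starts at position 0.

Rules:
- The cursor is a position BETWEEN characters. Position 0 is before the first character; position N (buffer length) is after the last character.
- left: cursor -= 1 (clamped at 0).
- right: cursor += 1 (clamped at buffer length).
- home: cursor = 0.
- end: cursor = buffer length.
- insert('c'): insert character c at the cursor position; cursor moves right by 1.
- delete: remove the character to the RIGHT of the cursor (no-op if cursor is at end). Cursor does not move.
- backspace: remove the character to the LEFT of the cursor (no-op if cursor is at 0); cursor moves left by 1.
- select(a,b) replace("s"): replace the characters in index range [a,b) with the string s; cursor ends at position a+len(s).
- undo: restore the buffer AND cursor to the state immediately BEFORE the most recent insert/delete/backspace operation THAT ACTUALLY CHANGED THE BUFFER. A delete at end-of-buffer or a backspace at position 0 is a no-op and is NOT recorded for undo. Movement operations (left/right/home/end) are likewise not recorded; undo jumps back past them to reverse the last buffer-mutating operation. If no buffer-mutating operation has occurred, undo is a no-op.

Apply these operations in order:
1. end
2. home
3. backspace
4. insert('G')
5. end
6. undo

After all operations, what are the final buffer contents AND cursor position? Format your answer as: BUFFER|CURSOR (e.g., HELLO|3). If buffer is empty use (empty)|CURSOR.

After op 1 (end): buf='JQPENIBW' cursor=8
After op 2 (home): buf='JQPENIBW' cursor=0
After op 3 (backspace): buf='JQPENIBW' cursor=0
After op 4 (insert('G')): buf='GJQPENIBW' cursor=1
After op 5 (end): buf='GJQPENIBW' cursor=9
After op 6 (undo): buf='JQPENIBW' cursor=0

Answer: JQPENIBW|0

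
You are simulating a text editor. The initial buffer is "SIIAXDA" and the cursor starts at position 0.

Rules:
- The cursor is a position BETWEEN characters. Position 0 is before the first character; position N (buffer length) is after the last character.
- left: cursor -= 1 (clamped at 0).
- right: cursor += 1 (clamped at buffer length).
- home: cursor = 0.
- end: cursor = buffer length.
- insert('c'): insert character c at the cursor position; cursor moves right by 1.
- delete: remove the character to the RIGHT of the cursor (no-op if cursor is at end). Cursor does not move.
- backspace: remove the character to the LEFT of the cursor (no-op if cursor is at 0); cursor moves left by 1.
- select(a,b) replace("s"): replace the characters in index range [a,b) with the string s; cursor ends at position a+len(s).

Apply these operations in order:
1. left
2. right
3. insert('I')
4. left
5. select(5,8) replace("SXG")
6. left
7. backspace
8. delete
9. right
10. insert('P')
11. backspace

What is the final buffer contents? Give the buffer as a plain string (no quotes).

After op 1 (left): buf='SIIAXDA' cursor=0
After op 2 (right): buf='SIIAXDA' cursor=1
After op 3 (insert('I')): buf='SIIIAXDA' cursor=2
After op 4 (left): buf='SIIIAXDA' cursor=1
After op 5 (select(5,8) replace("SXG")): buf='SIIIASXG' cursor=8
After op 6 (left): buf='SIIIASXG' cursor=7
After op 7 (backspace): buf='SIIIASG' cursor=6
After op 8 (delete): buf='SIIIAS' cursor=6
After op 9 (right): buf='SIIIAS' cursor=6
After op 10 (insert('P')): buf='SIIIASP' cursor=7
After op 11 (backspace): buf='SIIIAS' cursor=6

Answer: SIIIAS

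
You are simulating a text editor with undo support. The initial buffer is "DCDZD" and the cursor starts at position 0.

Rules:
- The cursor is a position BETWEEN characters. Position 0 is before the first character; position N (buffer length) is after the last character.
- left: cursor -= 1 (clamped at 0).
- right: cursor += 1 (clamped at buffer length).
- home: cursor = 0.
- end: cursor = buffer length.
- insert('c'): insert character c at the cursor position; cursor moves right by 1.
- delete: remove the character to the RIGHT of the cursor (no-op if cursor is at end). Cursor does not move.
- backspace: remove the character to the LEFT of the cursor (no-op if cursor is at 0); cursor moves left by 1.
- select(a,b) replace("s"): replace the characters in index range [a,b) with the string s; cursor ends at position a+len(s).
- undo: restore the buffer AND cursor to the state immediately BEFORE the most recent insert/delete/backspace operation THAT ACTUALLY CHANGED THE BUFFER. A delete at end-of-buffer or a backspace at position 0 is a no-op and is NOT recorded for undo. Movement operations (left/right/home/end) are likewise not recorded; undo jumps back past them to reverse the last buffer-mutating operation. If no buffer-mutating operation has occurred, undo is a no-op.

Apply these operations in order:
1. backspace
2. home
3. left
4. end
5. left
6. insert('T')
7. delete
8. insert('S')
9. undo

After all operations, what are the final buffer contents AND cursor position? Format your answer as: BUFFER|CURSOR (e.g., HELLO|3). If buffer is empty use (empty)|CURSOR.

After op 1 (backspace): buf='DCDZD' cursor=0
After op 2 (home): buf='DCDZD' cursor=0
After op 3 (left): buf='DCDZD' cursor=0
After op 4 (end): buf='DCDZD' cursor=5
After op 5 (left): buf='DCDZD' cursor=4
After op 6 (insert('T')): buf='DCDZTD' cursor=5
After op 7 (delete): buf='DCDZT' cursor=5
After op 8 (insert('S')): buf='DCDZTS' cursor=6
After op 9 (undo): buf='DCDZT' cursor=5

Answer: DCDZT|5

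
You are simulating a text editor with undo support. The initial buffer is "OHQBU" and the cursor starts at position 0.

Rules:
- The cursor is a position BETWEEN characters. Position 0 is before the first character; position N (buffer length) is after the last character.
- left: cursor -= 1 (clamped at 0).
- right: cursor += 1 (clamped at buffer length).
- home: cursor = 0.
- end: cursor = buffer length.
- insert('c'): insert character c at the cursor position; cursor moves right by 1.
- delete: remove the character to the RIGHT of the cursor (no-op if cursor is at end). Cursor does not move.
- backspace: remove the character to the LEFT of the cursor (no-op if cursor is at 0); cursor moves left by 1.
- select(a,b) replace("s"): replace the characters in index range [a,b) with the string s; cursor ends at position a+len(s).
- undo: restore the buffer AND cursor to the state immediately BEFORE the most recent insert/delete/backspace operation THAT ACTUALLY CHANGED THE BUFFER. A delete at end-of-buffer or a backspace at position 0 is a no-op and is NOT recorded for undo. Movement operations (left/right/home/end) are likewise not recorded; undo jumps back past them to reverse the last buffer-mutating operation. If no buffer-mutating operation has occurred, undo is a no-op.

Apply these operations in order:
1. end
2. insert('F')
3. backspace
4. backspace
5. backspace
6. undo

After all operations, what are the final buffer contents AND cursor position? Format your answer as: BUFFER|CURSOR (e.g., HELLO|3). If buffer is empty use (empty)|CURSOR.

Answer: OHQB|4

Derivation:
After op 1 (end): buf='OHQBU' cursor=5
After op 2 (insert('F')): buf='OHQBUF' cursor=6
After op 3 (backspace): buf='OHQBU' cursor=5
After op 4 (backspace): buf='OHQB' cursor=4
After op 5 (backspace): buf='OHQ' cursor=3
After op 6 (undo): buf='OHQB' cursor=4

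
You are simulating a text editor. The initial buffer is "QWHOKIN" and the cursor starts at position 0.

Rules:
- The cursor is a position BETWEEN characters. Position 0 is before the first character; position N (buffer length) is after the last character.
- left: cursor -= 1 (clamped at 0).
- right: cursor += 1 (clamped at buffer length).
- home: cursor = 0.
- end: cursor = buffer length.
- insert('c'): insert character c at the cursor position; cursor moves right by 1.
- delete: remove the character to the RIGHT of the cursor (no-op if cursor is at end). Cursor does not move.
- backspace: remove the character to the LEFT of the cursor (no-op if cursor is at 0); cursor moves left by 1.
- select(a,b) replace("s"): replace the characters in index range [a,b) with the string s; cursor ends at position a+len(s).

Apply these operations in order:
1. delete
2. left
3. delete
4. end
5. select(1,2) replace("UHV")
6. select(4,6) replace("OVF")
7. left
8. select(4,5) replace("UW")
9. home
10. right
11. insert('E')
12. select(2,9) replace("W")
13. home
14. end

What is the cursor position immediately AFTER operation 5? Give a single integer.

Answer: 4

Derivation:
After op 1 (delete): buf='WHOKIN' cursor=0
After op 2 (left): buf='WHOKIN' cursor=0
After op 3 (delete): buf='HOKIN' cursor=0
After op 4 (end): buf='HOKIN' cursor=5
After op 5 (select(1,2) replace("UHV")): buf='HUHVKIN' cursor=4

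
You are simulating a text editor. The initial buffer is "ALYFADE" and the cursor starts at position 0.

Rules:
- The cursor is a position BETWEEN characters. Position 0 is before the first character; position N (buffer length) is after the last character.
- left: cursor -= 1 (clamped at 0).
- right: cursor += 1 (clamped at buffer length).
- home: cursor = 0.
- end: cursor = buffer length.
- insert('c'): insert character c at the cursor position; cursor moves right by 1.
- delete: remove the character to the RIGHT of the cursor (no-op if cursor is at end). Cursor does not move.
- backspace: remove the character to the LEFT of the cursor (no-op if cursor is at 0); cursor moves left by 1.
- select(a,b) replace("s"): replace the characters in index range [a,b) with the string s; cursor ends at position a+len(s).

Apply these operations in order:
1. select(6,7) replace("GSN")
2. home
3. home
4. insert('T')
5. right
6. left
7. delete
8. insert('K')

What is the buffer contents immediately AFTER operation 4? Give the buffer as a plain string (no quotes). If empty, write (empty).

Answer: TALYFADGSN

Derivation:
After op 1 (select(6,7) replace("GSN")): buf='ALYFADGSN' cursor=9
After op 2 (home): buf='ALYFADGSN' cursor=0
After op 3 (home): buf='ALYFADGSN' cursor=0
After op 4 (insert('T')): buf='TALYFADGSN' cursor=1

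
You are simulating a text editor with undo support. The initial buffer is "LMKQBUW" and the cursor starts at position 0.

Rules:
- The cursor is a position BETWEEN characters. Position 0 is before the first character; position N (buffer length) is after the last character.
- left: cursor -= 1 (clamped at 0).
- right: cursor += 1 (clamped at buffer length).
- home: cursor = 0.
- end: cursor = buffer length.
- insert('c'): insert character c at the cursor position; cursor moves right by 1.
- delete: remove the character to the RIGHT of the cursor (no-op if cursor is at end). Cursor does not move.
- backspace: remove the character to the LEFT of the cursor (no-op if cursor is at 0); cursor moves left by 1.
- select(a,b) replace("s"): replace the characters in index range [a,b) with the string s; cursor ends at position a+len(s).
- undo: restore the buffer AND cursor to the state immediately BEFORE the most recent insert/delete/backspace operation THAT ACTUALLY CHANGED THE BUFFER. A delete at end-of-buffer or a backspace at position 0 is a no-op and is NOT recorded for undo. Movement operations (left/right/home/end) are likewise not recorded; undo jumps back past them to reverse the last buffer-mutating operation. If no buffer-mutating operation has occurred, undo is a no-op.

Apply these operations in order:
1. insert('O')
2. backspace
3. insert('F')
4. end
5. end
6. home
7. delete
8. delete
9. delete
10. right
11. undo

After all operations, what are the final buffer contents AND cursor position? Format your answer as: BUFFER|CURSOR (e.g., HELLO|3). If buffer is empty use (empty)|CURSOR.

After op 1 (insert('O')): buf='OLMKQBUW' cursor=1
After op 2 (backspace): buf='LMKQBUW' cursor=0
After op 3 (insert('F')): buf='FLMKQBUW' cursor=1
After op 4 (end): buf='FLMKQBUW' cursor=8
After op 5 (end): buf='FLMKQBUW' cursor=8
After op 6 (home): buf='FLMKQBUW' cursor=0
After op 7 (delete): buf='LMKQBUW' cursor=0
After op 8 (delete): buf='MKQBUW' cursor=0
After op 9 (delete): buf='KQBUW' cursor=0
After op 10 (right): buf='KQBUW' cursor=1
After op 11 (undo): buf='MKQBUW' cursor=0

Answer: MKQBUW|0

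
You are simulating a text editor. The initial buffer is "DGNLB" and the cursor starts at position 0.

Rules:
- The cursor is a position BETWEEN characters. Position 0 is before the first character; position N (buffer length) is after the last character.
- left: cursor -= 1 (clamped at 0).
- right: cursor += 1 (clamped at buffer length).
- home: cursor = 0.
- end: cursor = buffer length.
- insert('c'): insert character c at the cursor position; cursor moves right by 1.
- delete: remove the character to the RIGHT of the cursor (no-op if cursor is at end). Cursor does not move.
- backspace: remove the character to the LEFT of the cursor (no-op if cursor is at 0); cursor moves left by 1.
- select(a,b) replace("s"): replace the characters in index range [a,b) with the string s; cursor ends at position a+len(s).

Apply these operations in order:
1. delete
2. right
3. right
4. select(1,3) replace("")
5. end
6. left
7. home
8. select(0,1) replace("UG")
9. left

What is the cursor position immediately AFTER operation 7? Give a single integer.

Answer: 0

Derivation:
After op 1 (delete): buf='GNLB' cursor=0
After op 2 (right): buf='GNLB' cursor=1
After op 3 (right): buf='GNLB' cursor=2
After op 4 (select(1,3) replace("")): buf='GB' cursor=1
After op 5 (end): buf='GB' cursor=2
After op 6 (left): buf='GB' cursor=1
After op 7 (home): buf='GB' cursor=0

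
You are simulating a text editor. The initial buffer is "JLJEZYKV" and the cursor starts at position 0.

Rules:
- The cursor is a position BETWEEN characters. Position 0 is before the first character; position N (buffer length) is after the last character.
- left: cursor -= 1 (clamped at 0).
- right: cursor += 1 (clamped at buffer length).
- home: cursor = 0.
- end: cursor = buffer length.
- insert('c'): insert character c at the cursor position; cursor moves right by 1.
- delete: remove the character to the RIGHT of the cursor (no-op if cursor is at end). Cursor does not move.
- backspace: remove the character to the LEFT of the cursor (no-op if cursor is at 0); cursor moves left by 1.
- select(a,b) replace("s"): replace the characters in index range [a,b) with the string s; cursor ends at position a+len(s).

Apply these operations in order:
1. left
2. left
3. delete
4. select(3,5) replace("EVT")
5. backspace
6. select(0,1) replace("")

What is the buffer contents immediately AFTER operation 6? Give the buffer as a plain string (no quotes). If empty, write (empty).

After op 1 (left): buf='JLJEZYKV' cursor=0
After op 2 (left): buf='JLJEZYKV' cursor=0
After op 3 (delete): buf='LJEZYKV' cursor=0
After op 4 (select(3,5) replace("EVT")): buf='LJEEVTKV' cursor=6
After op 5 (backspace): buf='LJEEVKV' cursor=5
After op 6 (select(0,1) replace("")): buf='JEEVKV' cursor=0

Answer: JEEVKV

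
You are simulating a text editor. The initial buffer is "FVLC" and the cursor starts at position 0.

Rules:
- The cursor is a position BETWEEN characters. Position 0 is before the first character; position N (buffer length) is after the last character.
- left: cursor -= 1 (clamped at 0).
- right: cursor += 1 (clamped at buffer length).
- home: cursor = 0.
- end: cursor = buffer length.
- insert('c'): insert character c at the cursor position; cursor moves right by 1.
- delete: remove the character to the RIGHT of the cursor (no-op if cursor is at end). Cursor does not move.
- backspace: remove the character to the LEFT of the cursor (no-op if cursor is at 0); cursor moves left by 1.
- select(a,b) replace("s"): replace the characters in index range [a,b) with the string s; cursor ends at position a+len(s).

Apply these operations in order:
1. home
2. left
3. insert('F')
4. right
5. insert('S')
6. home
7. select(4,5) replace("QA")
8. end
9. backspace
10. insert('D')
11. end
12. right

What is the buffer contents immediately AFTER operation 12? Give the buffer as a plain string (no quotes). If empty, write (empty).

Answer: FFSVQAD

Derivation:
After op 1 (home): buf='FVLC' cursor=0
After op 2 (left): buf='FVLC' cursor=0
After op 3 (insert('F')): buf='FFVLC' cursor=1
After op 4 (right): buf='FFVLC' cursor=2
After op 5 (insert('S')): buf='FFSVLC' cursor=3
After op 6 (home): buf='FFSVLC' cursor=0
After op 7 (select(4,5) replace("QA")): buf='FFSVQAC' cursor=6
After op 8 (end): buf='FFSVQAC' cursor=7
After op 9 (backspace): buf='FFSVQA' cursor=6
After op 10 (insert('D')): buf='FFSVQAD' cursor=7
After op 11 (end): buf='FFSVQAD' cursor=7
After op 12 (right): buf='FFSVQAD' cursor=7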